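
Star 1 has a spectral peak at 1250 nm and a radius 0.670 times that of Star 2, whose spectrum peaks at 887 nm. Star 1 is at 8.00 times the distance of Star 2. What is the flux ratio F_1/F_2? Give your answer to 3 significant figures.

0.00178

Wien's law: T_1/T_2 = λ_2/λ_1 = 887/1250 = 0.7096.
L_1/L_2 = (R_1/R_2)²(T_1/T_2)⁴ = (0.670)²(0.7096)⁴ = 0.1138.
F_1/F_2 = (L_1/L_2)/(d_1/d_2)² = 0.1138/(8.00)² = 0.001778.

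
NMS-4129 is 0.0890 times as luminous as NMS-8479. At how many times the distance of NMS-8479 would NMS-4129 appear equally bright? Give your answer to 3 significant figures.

Equal flux requires L_NMS-4129/d_NMS-4129² = L_NMS-8479/d_NMS-8479², so d_NMS-4129/d_NMS-8479 = √(L_NMS-4129/L_NMS-8479)
= √(0.0890) = 0.2983.

0.298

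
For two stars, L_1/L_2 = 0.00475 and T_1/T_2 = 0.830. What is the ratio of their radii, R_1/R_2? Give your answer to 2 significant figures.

0.10

L ∝ R²T⁴ gives R ∝ √L / T², so
R_1/R_2 = √(0.00475) / (0.830)² = 0.06892 / 0.6889 = 0.1000.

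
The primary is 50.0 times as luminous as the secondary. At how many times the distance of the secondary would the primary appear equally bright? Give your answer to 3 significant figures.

Equal flux requires L_p/d_p² = L_s/d_s², so d_p/d_s = √(L_p/L_s)
= √(50.0) = 7.071.

7.07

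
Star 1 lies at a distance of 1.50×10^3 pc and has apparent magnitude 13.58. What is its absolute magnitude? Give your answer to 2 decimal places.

M = m − 5 log₁₀(d/10 pc) = 13.58 − 5 log₁₀(1.50×10^3/10)
  = 13.58 − 5 × 2.176 = 13.58 − 10.88 = 2.70.

2.70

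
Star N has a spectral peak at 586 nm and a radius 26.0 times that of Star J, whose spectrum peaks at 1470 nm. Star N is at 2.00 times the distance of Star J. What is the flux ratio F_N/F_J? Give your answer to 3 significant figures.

6.69×10^3

Wien's law: T_N/T_J = λ_J/λ_N = 1470/586 = 2.509.
L_N/L_J = (R_N/R_J)²(T_N/T_J)⁴ = (26.0)²(2.509)⁴ = 2.677×10^4.
F_N/F_J = (L_N/L_J)/(d_N/d_J)² = 2.677×10^4/(2.00)² = 6692.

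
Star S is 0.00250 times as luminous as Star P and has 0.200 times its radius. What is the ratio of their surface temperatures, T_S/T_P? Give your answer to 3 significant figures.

L ∝ R²T⁴ gives T ∝ (L/R²)^(1/4), so
T_S/T_P = (0.00250 / 0.200²)^(1/4) = (0.06250)^(1/4) = 0.5000.

0.500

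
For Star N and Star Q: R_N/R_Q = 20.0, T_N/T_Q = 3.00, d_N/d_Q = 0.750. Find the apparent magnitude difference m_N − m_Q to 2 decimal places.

-11.90

L_N/L_Q = (20.0)²(3.00)⁴ = 3.240×10^4.
F_N/F_Q = (L_N/L_Q)/(d_N/d_Q)² = 3.240×10^4/0.5625 = 5.760×10^4.
m_N − m_Q = −2.5 log₁₀(5.760×10^4) = -11.90.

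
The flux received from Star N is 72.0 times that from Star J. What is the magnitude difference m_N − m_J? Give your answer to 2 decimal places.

m_N − m_J = −2.5 log₁₀(F_N/F_J) = −2.5 log₁₀(72.0) = −2.5 × (1.857) = -4.643.

-4.64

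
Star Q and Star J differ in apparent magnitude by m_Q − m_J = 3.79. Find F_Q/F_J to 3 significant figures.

F_Q/F_J = 10^(−(m_Q − m_J)/2.5) = 10^(-3.79/2.5) = 10^-1.516 = 0.03048.

0.0305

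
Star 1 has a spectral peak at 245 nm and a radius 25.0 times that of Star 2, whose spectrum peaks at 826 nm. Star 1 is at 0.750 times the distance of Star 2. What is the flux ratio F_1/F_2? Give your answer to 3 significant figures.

Wien's law: T_1/T_2 = λ_2/λ_1 = 826/245 = 3.371.
L_1/L_2 = (R_1/R_2)²(T_1/T_2)⁴ = (25.0)²(3.371)⁴ = 8.075×10^4.
F_1/F_2 = (L_1/L_2)/(d_1/d_2)² = 8.075×10^4/(0.750)² = 1.436×10^5.

1.44×10^5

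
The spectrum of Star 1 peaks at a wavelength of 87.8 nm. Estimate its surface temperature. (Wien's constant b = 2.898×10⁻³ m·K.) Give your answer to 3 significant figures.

3.30×10^4 K

T = b/λ_max = 2.898×10⁻³ / (87.8×10⁻⁹) = 3.301×10^4 K.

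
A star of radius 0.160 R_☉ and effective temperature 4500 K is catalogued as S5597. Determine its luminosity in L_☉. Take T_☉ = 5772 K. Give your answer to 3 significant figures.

L/L_☉ = (R/R_☉)² (T/T_☉)⁴ = (0.160)² × (4500/5772)⁴
       = 0.02560 × (0.7796)⁴ = 0.02560 × 0.3694 = 0.009458.

0.00946 L_☉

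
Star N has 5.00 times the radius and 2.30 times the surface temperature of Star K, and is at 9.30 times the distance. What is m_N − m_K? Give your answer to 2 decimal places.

-2.27

L_N/L_K = (5.00)²(2.30)⁴ = 699.6.
F_N/F_K = (L_N/L_K)/(d_N/d_K)² = 699.6/86.49 = 8.089.
m_N − m_K = −2.5 log₁₀(8.089) = -2.27.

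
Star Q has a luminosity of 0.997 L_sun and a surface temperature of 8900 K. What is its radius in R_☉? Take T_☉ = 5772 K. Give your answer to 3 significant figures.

R/R_☉ = √(L/L_☉) / (T/T_☉)² = √(0.997) / (1.542)²
       = 0.9985 / 2.378 = 0.4200.

0.420 R_☉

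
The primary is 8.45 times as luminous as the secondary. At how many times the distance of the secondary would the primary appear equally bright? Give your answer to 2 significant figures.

Equal flux requires L_p/d_p² = L_s/d_s², so d_p/d_s = √(L_p/L_s)
= √(8.45) = 2.907.

2.9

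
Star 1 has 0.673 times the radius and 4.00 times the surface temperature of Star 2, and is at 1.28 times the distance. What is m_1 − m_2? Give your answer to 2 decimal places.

-4.62

L_1/L_2 = (0.673)²(4.00)⁴ = 115.9.
F_1/F_2 = (L_1/L_2)/(d_1/d_2)² = 115.9/1.638 = 70.77.
m_1 − m_2 = −2.5 log₁₀(70.77) = -4.62.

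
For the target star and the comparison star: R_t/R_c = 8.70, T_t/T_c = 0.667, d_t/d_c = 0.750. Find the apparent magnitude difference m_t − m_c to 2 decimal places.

-3.56

L_t/L_c = (8.70)²(0.667)⁴ = 14.98.
F_t/F_c = (L_t/L_c)/(d_t/d_c)² = 14.98/0.5625 = 26.63.
m_t − m_c = −2.5 log₁₀(26.63) = -3.56.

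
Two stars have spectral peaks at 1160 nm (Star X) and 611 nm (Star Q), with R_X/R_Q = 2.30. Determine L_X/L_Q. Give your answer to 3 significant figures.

0.407

Wien's law gives T ∝ 1/λ_max, so T_X/T_Q = λ_Q/λ_X = 611/1160 = 0.5267.
Then L ∝ R²T⁴ gives L_X/L_Q = (2.30)² × (0.5267)⁴ = 5.290 × 0.07697 = 0.4072.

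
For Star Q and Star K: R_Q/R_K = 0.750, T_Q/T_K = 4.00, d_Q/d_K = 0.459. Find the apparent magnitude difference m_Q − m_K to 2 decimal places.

-7.09

L_Q/L_K = (0.750)²(4.00)⁴ = 144.0.
F_Q/F_K = (L_Q/L_K)/(d_Q/d_K)² = 144.0/0.2107 = 683.5.
m_Q − m_K = −2.5 log₁₀(683.5) = -7.09.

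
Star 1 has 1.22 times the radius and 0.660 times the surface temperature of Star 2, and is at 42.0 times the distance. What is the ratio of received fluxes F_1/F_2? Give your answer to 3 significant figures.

1.60×10^-4

L_1/L_2 = (R_1/R_2)²(T_1/T_2)⁴ = (1.22)² × (0.660)⁴ = 0.2824.
F_1/F_2 = (L_1/L_2)/(d_1/d_2)² = 0.2824 / (42.0)² = 1.601×10^-4.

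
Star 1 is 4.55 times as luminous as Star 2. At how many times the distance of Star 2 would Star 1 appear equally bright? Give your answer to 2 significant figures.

2.1

Equal flux requires L_1/d_1² = L_2/d_2², so d_1/d_2 = √(L_1/L_2)
= √(4.55) = 2.133.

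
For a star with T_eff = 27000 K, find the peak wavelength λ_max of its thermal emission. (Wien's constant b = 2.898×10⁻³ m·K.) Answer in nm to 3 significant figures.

107 nm

λ_max = b/T = 2.898×10⁻³ / 27000 = 1.07×10^-7 m = 107.3 nm.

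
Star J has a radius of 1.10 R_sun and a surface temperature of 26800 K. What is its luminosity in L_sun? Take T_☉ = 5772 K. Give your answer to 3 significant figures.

562 L_sun

L/L_☉ = (R/R_☉)² (T/T_☉)⁴ = (1.10)² × (26800/5772)⁴
       = 1.210 × (4.643)⁴ = 1.210 × 464.8 = 562.4.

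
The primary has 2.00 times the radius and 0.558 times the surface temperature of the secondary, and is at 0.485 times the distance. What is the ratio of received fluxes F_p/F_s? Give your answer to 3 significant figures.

1.65

L_p/L_s = (R_p/R_s)²(T_p/T_s)⁴ = (2.00)² × (0.558)⁴ = 0.3878.
F_p/F_s = (L_p/L_s)/(d_p/d_s)² = 0.3878 / (0.485)² = 1.649.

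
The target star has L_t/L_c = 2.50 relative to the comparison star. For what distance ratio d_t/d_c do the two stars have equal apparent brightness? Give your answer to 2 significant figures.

1.6

Equal flux requires L_t/d_t² = L_c/d_c², so d_t/d_c = √(L_t/L_c)
= √(2.50) = 1.581.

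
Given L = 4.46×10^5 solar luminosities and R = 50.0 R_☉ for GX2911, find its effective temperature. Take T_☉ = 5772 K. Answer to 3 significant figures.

T/T_☉ = (L/L_☉)^(1/4) / (R/R_☉)^(1/2)
T = 5772 × (4.46×10^5)^(1/4) / √(50.0) = 5772 × 25.84 / 7.071 = 2.109×10^4 K.

2.11×10^4 K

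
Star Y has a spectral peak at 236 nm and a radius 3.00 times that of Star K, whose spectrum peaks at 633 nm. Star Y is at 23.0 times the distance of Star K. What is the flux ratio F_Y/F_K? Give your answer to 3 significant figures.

Wien's law: T_Y/T_K = λ_K/λ_Y = 633/236 = 2.682.
L_Y/L_K = (R_Y/R_K)²(T_Y/T_K)⁴ = (3.00)²(2.682)⁴ = 465.8.
F_Y/F_K = (L_Y/L_K)/(d_Y/d_K)² = 465.8/(23.0)² = 0.8805.

0.881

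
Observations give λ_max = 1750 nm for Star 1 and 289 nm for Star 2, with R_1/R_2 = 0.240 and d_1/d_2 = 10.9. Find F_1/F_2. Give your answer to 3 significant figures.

Wien's law: T_1/T_2 = λ_2/λ_1 = 289/1750 = 0.1651.
L_1/L_2 = (R_1/R_2)²(T_1/T_2)⁴ = (0.240)²(0.1651)⁴ = 4.284×10^-5.
F_1/F_2 = (L_1/L_2)/(d_1/d_2)² = 4.284×10^-5/(10.9)² = 3.606×10^-7.

3.61×10^-7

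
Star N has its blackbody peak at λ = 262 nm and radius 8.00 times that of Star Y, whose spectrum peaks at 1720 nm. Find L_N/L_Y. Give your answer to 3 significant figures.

Wien's law gives T ∝ 1/λ_max, so T_N/T_Y = λ_Y/λ_N = 1720/262 = 6.565.
Then L ∝ R²T⁴ gives L_N/L_Y = (8.00)² × (6.565)⁴ = 64.00 × 1857 = 1.189×10^5.

1.19×10^5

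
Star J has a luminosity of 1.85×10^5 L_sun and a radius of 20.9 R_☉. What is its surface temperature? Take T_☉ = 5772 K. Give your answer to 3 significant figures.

T/T_☉ = (L/L_☉)^(1/4) / (R/R_☉)^(1/2)
T = 5772 × (1.85×10^5)^(1/4) / √(20.9) = 5772 × 20.74 / 4.572 = 2.618×10^4 K.

2.62×10^4 K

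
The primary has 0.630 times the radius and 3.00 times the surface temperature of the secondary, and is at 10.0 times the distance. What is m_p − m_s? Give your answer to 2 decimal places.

1.23

L_p/L_s = (0.630)²(3.00)⁴ = 32.15.
F_p/F_s = (L_p/L_s)/(d_p/d_s)² = 32.15/100.0 = 0.3215.
m_p − m_s = −2.5 log₁₀(0.3215) = 1.23.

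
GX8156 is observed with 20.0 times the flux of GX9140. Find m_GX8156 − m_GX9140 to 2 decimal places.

m_GX8156 − m_GX9140 = −2.5 log₁₀(F_GX8156/F_GX9140) = −2.5 log₁₀(20.0) = −2.5 × (1.301) = -3.253.

-3.25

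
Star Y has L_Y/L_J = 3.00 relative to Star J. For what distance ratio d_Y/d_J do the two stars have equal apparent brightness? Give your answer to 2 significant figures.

Equal flux requires L_Y/d_Y² = L_J/d_J², so d_Y/d_J = √(L_Y/L_J)
= √(3.00) = 1.732.

1.7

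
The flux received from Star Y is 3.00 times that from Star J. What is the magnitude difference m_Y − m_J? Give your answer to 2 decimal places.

-1.19

m_Y − m_J = −2.5 log₁₀(F_Y/F_J) = −2.5 log₁₀(3.00) = −2.5 × (0.477) = -1.193.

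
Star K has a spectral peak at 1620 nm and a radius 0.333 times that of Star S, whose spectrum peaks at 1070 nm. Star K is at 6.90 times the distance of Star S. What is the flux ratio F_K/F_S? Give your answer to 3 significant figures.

4.43×10^-4

Wien's law: T_K/T_S = λ_S/λ_K = 1070/1620 = 0.6605.
L_K/L_S = (R_K/R_S)²(T_K/T_S)⁴ = (0.333)²(0.6605)⁴ = 0.02110.
F_K/F_S = (L_K/L_S)/(d_K/d_S)² = 0.02110/(6.90)² = 4.433×10^-4.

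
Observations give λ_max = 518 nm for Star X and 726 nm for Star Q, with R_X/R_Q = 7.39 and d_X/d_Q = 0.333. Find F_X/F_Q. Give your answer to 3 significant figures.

Wien's law: T_X/T_Q = λ_Q/λ_X = 726/518 = 1.402.
L_X/L_Q = (R_X/R_Q)²(T_X/T_Q)⁴ = (7.39)²(1.402)⁴ = 210.7.
F_X/F_Q = (L_X/L_Q)/(d_X/d_Q)² = 210.7/(0.333)² = 1900.

1.90×10^3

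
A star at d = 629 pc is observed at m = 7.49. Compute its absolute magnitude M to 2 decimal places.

M = m − 5 log₁₀(d/10 pc) = 7.49 − 5 log₁₀(629/10)
  = 7.49 − 5 × 1.799 = 7.49 − 8.99 = -1.50.

-1.50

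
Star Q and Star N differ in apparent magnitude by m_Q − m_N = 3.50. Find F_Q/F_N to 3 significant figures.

0.0398

F_Q/F_N = 10^(−(m_Q − m_N)/2.5) = 10^(-3.50/2.5) = 10^-1.400 = 0.03981.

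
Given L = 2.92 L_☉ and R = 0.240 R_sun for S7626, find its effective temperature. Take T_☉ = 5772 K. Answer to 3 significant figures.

1.54×10^4 K

T/T_☉ = (L/L_☉)^(1/4) / (R/R_☉)^(1/2)
T = 5772 × (2.92)^(1/4) / √(0.240) = 5772 × 1.307 / 0.4899 = 1.540×10^4 K.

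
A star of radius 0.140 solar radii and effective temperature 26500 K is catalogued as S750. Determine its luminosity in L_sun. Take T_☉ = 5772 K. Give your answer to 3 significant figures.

8.71 L_sun

L/L_☉ = (R/R_☉)² (T/T_☉)⁴ = (0.140)² × (26500/5772)⁴
       = 0.01960 × (4.591)⁴ = 0.01960 × 444.3 = 8.708.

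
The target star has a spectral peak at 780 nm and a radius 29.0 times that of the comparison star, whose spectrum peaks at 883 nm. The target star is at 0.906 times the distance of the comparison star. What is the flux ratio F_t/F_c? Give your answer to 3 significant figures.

Wien's law: T_t/T_c = λ_c/λ_t = 883/780 = 1.132.
L_t/L_c = (R_t/R_c)²(T_t/T_c)⁴ = (29.0)²(1.132)⁴ = 1381.
F_t/F_c = (L_t/L_c)/(d_t/d_c)² = 1381/(0.906)² = 1683.

1.68×10^3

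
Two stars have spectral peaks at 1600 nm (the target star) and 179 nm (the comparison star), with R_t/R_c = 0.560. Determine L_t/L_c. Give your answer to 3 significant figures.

4.91×10^-5

Wien's law gives T ∝ 1/λ_max, so T_t/T_c = λ_c/λ_t = 179/1600 = 0.1119.
Then L ∝ R²T⁴ gives L_t/L_c = (0.560)² × (0.1119)⁴ = 0.3136 × 1.567×10^-4 = 4.913×10^-5.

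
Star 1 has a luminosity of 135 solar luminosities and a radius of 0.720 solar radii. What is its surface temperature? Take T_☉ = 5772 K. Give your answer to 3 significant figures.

2.32×10^4 K

T/T_☉ = (L/L_☉)^(1/4) / (R/R_☉)^(1/2)
T = 5772 × (135)^(1/4) / √(0.720) = 5772 × 3.409 / 0.8485 = 2.319×10^4 K.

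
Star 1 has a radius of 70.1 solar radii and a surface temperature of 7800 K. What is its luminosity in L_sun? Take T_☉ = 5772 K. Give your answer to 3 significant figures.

1.64×10^4 L_sun

L/L_☉ = (R/R_☉)² (T/T_☉)⁴ = (70.1)² × (7800/5772)⁴
       = 4914 × (1.351)⁴ = 4914 × 3.335 = 1.639×10^4.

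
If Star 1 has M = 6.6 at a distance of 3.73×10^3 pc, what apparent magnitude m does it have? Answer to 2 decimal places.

m = M + 5 log₁₀(d/10 pc) = 6.6 + 5 log₁₀(3.73×10^3/10)
  = 6.6 + 5 × 2.572 = 6.6 + 12.86 = 19.46.

19.46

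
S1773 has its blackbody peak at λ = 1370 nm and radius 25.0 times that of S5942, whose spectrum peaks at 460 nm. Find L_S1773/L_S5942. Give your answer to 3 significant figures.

7.94

Wien's law gives T ∝ 1/λ_max, so T_S1773/T_S5942 = λ_S5942/λ_S1773 = 460/1370 = 0.3358.
Then L ∝ R²T⁴ gives L_S1773/L_S5942 = (25.0)² × (0.3358)⁴ = 625.0 × 0.01271 = 7.944.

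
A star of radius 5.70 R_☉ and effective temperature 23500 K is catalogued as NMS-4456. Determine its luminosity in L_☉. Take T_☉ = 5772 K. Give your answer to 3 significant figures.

8.93×10^3 L_☉

L/L_☉ = (R/R_☉)² (T/T_☉)⁴ = (5.70)² × (23500/5772)⁴
       = 32.49 × (4.071)⁴ = 32.49 × 274.8 = 8927.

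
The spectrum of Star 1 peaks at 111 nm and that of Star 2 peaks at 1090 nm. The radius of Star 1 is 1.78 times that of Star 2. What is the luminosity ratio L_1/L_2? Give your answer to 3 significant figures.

Wien's law gives T ∝ 1/λ_max, so T_1/T_2 = λ_2/λ_1 = 1090/111 = 9.820.
Then L ∝ R²T⁴ gives L_1/L_2 = (1.78)² × (9.820)⁴ = 3.168 × 9299 = 2.946×10^4.

2.95×10^4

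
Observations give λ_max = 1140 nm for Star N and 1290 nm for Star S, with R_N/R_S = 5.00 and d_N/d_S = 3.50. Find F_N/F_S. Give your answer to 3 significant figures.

3.35

Wien's law: T_N/T_S = λ_S/λ_N = 1290/1140 = 1.132.
L_N/L_S = (R_N/R_S)²(T_N/T_S)⁴ = (5.00)²(1.132)⁴ = 40.99.
F_N/F_S = (L_N/L_S)/(d_N/d_S)² = 40.99/(3.50)² = 3.346.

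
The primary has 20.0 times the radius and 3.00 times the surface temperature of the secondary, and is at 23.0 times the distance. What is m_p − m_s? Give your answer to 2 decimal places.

L_p/L_s = (20.0)²(3.00)⁴ = 3.240×10^4.
F_p/F_s = (L_p/L_s)/(d_p/d_s)² = 3.240×10^4/529.0 = 61.25.
m_p − m_s = −2.5 log₁₀(61.25) = -4.47.

-4.47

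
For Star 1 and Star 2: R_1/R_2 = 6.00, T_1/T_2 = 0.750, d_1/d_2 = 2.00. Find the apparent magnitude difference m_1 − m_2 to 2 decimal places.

-1.14

L_1/L_2 = (6.00)²(0.750)⁴ = 11.39.
F_1/F_2 = (L_1/L_2)/(d_1/d_2)² = 11.39/4.000 = 2.848.
m_1 − m_2 = −2.5 log₁₀(2.848) = -1.14.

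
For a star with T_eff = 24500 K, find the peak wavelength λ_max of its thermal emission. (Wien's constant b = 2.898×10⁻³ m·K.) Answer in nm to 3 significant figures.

118 nm

λ_max = b/T = 2.898×10⁻³ / 24500 = 1.18×10^-7 m = 118.3 nm.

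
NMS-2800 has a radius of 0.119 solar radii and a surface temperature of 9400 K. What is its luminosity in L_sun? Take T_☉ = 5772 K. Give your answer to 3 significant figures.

L/L_☉ = (R/R_☉)² (T/T_☉)⁴ = (0.119)² × (9400/5772)⁴
       = 0.01416 × (1.629)⁴ = 0.01416 × 7.034 = 0.09961.

0.0996 L_sun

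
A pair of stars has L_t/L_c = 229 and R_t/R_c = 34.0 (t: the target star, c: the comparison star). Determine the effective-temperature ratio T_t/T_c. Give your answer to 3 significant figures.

0.667

L ∝ R²T⁴ gives T ∝ (L/R²)^(1/4), so
T_t/T_c = (229 / 34.0²)^(1/4) = (0.1981)^(1/4) = 0.6671.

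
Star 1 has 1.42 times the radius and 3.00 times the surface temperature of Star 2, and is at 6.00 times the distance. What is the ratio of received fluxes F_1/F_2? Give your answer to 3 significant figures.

4.54

L_1/L_2 = (R_1/R_2)²(T_1/T_2)⁴ = (1.42)² × (3.00)⁴ = 163.3.
F_1/F_2 = (L_1/L_2)/(d_1/d_2)² = 163.3 / (6.00)² = 4.537.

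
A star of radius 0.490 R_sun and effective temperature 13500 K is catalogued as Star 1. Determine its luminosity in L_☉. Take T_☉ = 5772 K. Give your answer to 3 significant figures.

7.18 L_☉

L/L_☉ = (R/R_☉)² (T/T_☉)⁴ = (0.490)² × (13500/5772)⁴
       = 0.2401 × (2.339)⁴ = 0.2401 × 29.92 = 7.185.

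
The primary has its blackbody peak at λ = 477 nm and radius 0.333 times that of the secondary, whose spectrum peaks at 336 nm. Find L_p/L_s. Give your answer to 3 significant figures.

0.0273

Wien's law gives T ∝ 1/λ_max, so T_p/T_s = λ_s/λ_p = 336/477 = 0.7044.
Then L ∝ R²T⁴ gives L_p/L_s = (0.333)² × (0.7044)⁴ = 0.1109 × 0.2462 = 0.02730.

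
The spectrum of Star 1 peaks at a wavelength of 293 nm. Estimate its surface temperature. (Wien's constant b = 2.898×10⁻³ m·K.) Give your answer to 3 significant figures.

T = b/λ_max = 2.898×10⁻³ / (293×10⁻⁹) = 9891 K.

9.89×10^3 K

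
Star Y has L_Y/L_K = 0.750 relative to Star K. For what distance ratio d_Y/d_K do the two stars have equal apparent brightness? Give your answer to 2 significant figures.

Equal flux requires L_Y/d_Y² = L_K/d_K², so d_Y/d_K = √(L_Y/L_K)
= √(0.750) = 0.8660.

0.87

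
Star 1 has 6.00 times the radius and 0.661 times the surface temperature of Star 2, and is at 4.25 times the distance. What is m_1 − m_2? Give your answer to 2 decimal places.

L_1/L_2 = (6.00)²(0.661)⁴ = 6.872.
F_1/F_2 = (L_1/L_2)/(d_1/d_2)² = 6.872/18.06 = 0.3805.
m_1 − m_2 = −2.5 log₁₀(0.3805) = 1.05.

1.05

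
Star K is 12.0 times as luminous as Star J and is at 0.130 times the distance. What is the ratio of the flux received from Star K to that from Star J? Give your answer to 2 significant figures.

F = L/(4πd²), so F_K/F_J = (L_K/L_J) / (d_K/d_J)²
= 12.0 / (0.130)² = 12.0 / 0.01690 = 710.1.

7.1×10^2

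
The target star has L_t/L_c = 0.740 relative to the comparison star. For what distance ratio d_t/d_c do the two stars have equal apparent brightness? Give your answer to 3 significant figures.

Equal flux requires L_t/d_t² = L_c/d_c², so d_t/d_c = √(L_t/L_c)
= √(0.740) = 0.8602.

0.860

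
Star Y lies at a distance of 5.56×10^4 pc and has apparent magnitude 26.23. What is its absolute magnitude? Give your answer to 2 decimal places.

M = m − 5 log₁₀(d/10 pc) = 26.23 − 5 log₁₀(5.56×10^4/10)
  = 26.23 − 5 × 3.745 = 26.23 − 18.73 = 7.50.

7.50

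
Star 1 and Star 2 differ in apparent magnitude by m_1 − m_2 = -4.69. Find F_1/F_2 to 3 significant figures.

F_1/F_2 = 10^(−(m_1 − m_2)/2.5) = 10^(4.69/2.5) = 10^1.876 = 75.16.

75.2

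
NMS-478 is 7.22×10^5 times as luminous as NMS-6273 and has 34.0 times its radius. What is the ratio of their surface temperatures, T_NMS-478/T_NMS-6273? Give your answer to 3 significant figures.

L ∝ R²T⁴ gives T ∝ (L/R²)^(1/4), so
T_NMS-478/T_NMS-6273 = (7.22×10^5 / 34.0²)^(1/4) = (624.6)^(1/4) = 4.999.

5.00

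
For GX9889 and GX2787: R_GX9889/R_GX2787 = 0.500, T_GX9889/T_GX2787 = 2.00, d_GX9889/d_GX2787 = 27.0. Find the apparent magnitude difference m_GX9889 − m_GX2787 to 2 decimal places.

5.65

L_GX9889/L_GX2787 = (0.500)²(2.00)⁴ = 4.000.
F_GX9889/F_GX2787 = (L_GX9889/L_GX2787)/(d_GX9889/d_GX2787)² = 4.000/729.0 = 0.005487.
m_GX9889 − m_GX2787 = −2.5 log₁₀(0.005487) = 5.65.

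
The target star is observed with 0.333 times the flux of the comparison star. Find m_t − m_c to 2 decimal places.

1.19

m_t − m_c = −2.5 log₁₀(F_t/F_c) = −2.5 log₁₀(0.333) = −2.5 × (-0.478) = 1.194.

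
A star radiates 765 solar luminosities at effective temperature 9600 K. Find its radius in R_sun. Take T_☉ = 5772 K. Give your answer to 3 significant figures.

R/R_☉ = √(L/L_☉) / (T/T_☉)² = √(765) / (1.663)²
       = 27.66 / 2.766 = 9.999.

10.0 R_sun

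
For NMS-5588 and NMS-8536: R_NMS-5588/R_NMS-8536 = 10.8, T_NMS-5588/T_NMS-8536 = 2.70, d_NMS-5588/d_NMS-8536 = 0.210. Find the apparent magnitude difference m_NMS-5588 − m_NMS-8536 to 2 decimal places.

L_NMS-5588/L_NMS-8536 = (10.8)²(2.70)⁴ = 6199.
F_NMS-5588/F_NMS-8536 = (L_NMS-5588/L_NMS-8536)/(d_NMS-5588/d_NMS-8536)² = 6199/0.04410 = 1.406×10^5.
m_NMS-5588 − m_NMS-8536 = −2.5 log₁₀(1.406×10^5) = -12.87.

-12.87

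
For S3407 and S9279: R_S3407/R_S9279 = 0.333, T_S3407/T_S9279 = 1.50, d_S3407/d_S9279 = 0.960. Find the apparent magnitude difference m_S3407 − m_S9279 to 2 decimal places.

0.54

L_S3407/L_S9279 = (0.333)²(1.50)⁴ = 0.5614.
F_S3407/F_S9279 = (L_S3407/L_S9279)/(d_S3407/d_S9279)² = 0.5614/0.9216 = 0.6091.
m_S3407 − m_S9279 = −2.5 log₁₀(0.6091) = 0.54.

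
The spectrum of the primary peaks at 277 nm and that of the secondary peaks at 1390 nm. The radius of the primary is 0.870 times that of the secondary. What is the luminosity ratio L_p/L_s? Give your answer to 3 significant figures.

480

Wien's law gives T ∝ 1/λ_max, so T_p/T_s = λ_s/λ_p = 1390/277 = 5.018.
Then L ∝ R²T⁴ gives L_p/L_s = (0.870)² × (5.018)⁴ = 0.7569 × 634.1 = 479.9.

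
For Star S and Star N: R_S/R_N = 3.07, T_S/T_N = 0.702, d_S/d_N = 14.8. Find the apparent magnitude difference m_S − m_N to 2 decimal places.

4.95

L_S/L_N = (3.07)²(0.702)⁴ = 2.289.
F_S/F_N = (L_S/L_N)/(d_S/d_N)² = 2.289/219.0 = 0.01045.
m_S − m_N = −2.5 log₁₀(0.01045) = 4.95.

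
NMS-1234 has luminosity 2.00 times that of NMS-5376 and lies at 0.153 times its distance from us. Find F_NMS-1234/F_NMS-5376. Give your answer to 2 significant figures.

F = L/(4πd²), so F_NMS-1234/F_NMS-5376 = (L_NMS-1234/L_NMS-5376) / (d_NMS-1234/d_NMS-5376)²
= 2.00 / (0.153)² = 2.00 / 0.02341 = 85.44.

85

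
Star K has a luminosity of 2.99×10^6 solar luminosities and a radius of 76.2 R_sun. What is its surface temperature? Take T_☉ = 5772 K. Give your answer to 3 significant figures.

2.75×10^4 K

T/T_☉ = (L/L_☉)^(1/4) / (R/R_☉)^(1/2)
T = 5772 × (2.99×10^6)^(1/4) / √(76.2) = 5772 × 41.58 / 8.729 = 2.750×10^4 K.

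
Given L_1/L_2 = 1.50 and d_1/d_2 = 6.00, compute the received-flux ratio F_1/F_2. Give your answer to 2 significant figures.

F = L/(4πd²), so F_1/F_2 = (L_1/L_2) / (d_1/d_2)²
= 1.50 / (6.00)² = 1.50 / 36.00 = 0.04167.

0.042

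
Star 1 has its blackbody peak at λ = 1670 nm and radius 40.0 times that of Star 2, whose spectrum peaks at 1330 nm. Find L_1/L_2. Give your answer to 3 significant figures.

644

Wien's law gives T ∝ 1/λ_max, so T_1/T_2 = λ_2/λ_1 = 1330/1670 = 0.7964.
Then L ∝ R²T⁴ gives L_1/L_2 = (40.0)² × (0.7964)⁴ = 1600 × 0.4023 = 643.7.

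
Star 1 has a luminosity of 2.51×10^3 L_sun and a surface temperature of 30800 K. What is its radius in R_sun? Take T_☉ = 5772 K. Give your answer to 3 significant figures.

1.76 R_sun

R/R_☉ = √(L/L_☉) / (T/T_☉)² = √(2.51×10^3) / (5.336)²
       = 50.10 / 28.47 = 1.759.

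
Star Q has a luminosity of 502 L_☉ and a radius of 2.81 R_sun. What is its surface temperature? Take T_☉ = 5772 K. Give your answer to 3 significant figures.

1.63×10^4 K

T/T_☉ = (L/L_☉)^(1/4) / (R/R_☉)^(1/2)
T = 5772 × (502)^(1/4) / √(2.81) = 5772 × 4.733 / 1.676 = 1.630×10^4 K.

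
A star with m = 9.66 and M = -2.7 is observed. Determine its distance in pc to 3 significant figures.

m − M = 5 log₁₀(d/10 pc)
9.66 − (-2.7) = 12.36 = 5 log₁₀(d/10)
d = 10 × 10^(12.36/5) = 10 × 10^2.472 = 2965 pc.

2.96×10^3 pc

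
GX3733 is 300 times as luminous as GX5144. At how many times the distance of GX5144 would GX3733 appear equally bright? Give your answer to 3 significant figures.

17.3

Equal flux requires L_GX3733/d_GX3733² = L_GX5144/d_GX5144², so d_GX3733/d_GX5144 = √(L_GX3733/L_GX5144)
= √(300) = 17.32.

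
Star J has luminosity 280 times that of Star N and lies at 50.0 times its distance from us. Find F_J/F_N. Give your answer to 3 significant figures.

F = L/(4πd²), so F_J/F_N = (L_J/L_N) / (d_J/d_N)²
= 280 / (50.0)² = 280 / 2500 = 0.1120.

0.112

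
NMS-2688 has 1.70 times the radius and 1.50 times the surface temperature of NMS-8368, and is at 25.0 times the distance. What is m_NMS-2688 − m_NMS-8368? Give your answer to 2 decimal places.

4.08

L_NMS-2688/L_NMS-8368 = (1.70)²(1.50)⁴ = 14.63.
F_NMS-2688/F_NMS-8368 = (L_NMS-2688/L_NMS-8368)/(d_NMS-2688/d_NMS-8368)² = 14.63/625.0 = 0.02341.
m_NMS-2688 − m_NMS-8368 = −2.5 log₁₀(0.02341) = 4.08.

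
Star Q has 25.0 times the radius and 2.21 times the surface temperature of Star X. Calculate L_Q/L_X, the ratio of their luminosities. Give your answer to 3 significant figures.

1.49×10^4

From the Stefan–Boltzmann law, L ∝ R²T⁴, so
L_Q/L_X = (R_Q/R_X)² (T_Q/T_X)⁴ = (25.0)² × (2.21)⁴ = 625.0 × 23.85 = 1.491×10^4.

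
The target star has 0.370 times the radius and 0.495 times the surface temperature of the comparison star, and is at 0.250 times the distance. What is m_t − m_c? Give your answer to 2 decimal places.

L_t/L_c = (0.370)²(0.495)⁴ = 0.008219.
F_t/F_c = (L_t/L_c)/(d_t/d_c)² = 0.008219/0.06250 = 0.1315.
m_t − m_c = −2.5 log₁₀(0.1315) = 2.20.

2.20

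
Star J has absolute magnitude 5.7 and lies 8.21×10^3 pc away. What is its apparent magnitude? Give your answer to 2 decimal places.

m = M + 5 log₁₀(d/10 pc) = 5.7 + 5 log₁₀(8.21×10^3/10)
  = 5.7 + 5 × 2.914 = 5.7 + 14.57 = 20.27.

20.27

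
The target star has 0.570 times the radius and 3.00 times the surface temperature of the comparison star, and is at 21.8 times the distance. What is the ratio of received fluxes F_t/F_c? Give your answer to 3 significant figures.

0.0554

L_t/L_c = (R_t/R_c)²(T_t/T_c)⁴ = (0.570)² × (3.00)⁴ = 26.32.
F_t/F_c = (L_t/L_c)/(d_t/d_c)² = 26.32 / (21.8)² = 0.05538.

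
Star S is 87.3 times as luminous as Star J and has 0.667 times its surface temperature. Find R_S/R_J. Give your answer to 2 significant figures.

21

L ∝ R²T⁴ gives R ∝ √L / T², so
R_S/R_J = √(87.3) / (0.667)² = 9.343 / 0.4449 = 21.00.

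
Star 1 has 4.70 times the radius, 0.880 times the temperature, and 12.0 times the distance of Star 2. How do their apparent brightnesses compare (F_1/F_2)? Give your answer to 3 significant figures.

0.0920

L_1/L_2 = (R_1/R_2)²(T_1/T_2)⁴ = (4.70)² × (0.880)⁴ = 13.25.
F_1/F_2 = (L_1/L_2)/(d_1/d_2)² = 13.25 / (12.0)² = 0.09199.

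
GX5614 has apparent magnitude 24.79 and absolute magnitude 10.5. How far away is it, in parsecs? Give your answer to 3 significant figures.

m − M = 5 log₁₀(d/10 pc)
24.79 − (10.5) = 14.29 = 5 log₁₀(d/10)
d = 10 × 10^(14.29/5) = 10 × 10^2.858 = 7211 pc.

7.21×10^3 pc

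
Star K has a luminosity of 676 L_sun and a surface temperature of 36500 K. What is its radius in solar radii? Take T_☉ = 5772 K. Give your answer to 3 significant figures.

0.650 solar radii

R/R_☉ = √(L/L_☉) / (T/T_☉)² = √(676) / (6.324)²
       = 26.00 / 39.99 = 0.6502.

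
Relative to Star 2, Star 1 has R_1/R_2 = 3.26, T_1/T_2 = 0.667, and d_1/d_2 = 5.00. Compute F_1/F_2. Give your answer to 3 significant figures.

L_1/L_2 = (R_1/R_2)²(T_1/T_2)⁴ = (3.26)² × (0.667)⁴ = 2.103.
F_1/F_2 = (L_1/L_2)/(d_1/d_2)² = 2.103 / (5.00)² = 0.08414.

0.0841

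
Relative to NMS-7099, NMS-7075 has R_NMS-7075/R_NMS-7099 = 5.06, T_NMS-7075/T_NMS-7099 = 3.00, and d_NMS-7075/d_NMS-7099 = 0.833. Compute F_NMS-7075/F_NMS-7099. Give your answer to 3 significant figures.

L_NMS-7075/L_NMS-7099 = (R_NMS-7075/R_NMS-7099)²(T_NMS-7075/T_NMS-7099)⁴ = (5.06)² × (3.00)⁴ = 2074.
F_NMS-7075/F_NMS-7099 = (L_NMS-7075/L_NMS-7099)/(d_NMS-7075/d_NMS-7099)² = 2074 / (0.833)² = 2989.

2.99×10^3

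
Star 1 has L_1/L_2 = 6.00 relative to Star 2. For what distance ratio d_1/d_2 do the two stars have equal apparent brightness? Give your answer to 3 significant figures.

2.45

Equal flux requires L_1/d_1² = L_2/d_2², so d_1/d_2 = √(L_1/L_2)
= √(6.00) = 2.449.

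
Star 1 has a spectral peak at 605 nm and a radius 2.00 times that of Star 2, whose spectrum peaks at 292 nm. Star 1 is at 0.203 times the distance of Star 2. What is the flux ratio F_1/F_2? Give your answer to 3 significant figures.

5.27

Wien's law: T_1/T_2 = λ_2/λ_1 = 292/605 = 0.4826.
L_1/L_2 = (R_1/R_2)²(T_1/T_2)⁴ = (2.00)²(0.4826)⁴ = 0.2171.
F_1/F_2 = (L_1/L_2)/(d_1/d_2)² = 0.2171/(0.203)² = 5.267.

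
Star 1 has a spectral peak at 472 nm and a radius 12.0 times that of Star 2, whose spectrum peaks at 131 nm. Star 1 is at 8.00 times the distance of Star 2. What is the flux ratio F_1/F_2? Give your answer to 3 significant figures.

0.0134

Wien's law: T_1/T_2 = λ_2/λ_1 = 131/472 = 0.2775.
L_1/L_2 = (R_1/R_2)²(T_1/T_2)⁴ = (12.0)²(0.2775)⁴ = 0.8544.
F_1/F_2 = (L_1/L_2)/(d_1/d_2)² = 0.8544/(8.00)² = 0.01335.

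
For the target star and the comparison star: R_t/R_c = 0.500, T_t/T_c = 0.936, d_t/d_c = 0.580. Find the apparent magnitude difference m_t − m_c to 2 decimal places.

L_t/L_c = (0.500)²(0.936)⁴ = 0.1919.
F_t/F_c = (L_t/L_c)/(d_t/d_c)² = 0.1919/0.3364 = 0.5704.
m_t − m_c = −2.5 log₁₀(0.5704) = 0.61.

0.61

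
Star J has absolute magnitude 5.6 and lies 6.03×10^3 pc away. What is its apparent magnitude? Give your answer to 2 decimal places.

19.50

m = M + 5 log₁₀(d/10 pc) = 5.6 + 5 log₁₀(6.03×10^3/10)
  = 5.6 + 5 × 2.780 = 5.6 + 13.90 = 19.50.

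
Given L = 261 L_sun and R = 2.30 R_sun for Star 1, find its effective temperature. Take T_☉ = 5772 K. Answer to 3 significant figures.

T/T_☉ = (L/L_☉)^(1/4) / (R/R_☉)^(1/2)
T = 5772 × (261)^(1/4) / √(2.30) = 5772 × 4.019 / 1.517 = 1.530×10^4 K.

1.53×10^4 K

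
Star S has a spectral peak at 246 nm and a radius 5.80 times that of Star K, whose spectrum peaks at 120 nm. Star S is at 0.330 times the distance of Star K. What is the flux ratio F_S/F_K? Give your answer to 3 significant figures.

17.5

Wien's law: T_S/T_K = λ_K/λ_S = 120/246 = 0.4878.
L_S/L_K = (R_S/R_K)²(T_S/T_K)⁴ = (5.80)²(0.4878)⁴ = 1.905.
F_S/F_K = (L_S/L_K)/(d_S/d_K)² = 1.905/(0.330)² = 17.49.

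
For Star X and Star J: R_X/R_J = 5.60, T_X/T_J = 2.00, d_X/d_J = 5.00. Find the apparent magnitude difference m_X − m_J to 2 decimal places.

L_X/L_J = (5.60)²(2.00)⁴ = 501.8.
F_X/F_J = (L_X/L_J)/(d_X/d_J)² = 501.8/25.00 = 20.07.
m_X − m_J = −2.5 log₁₀(20.07) = -3.26.

-3.26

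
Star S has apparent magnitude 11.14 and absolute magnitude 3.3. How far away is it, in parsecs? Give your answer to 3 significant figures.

370 pc

m − M = 5 log₁₀(d/10 pc)
11.14 − (3.3) = 7.84 = 5 log₁₀(d/10)
d = 10 × 10^(7.84/5) = 10 × 10^1.568 = 369.8 pc.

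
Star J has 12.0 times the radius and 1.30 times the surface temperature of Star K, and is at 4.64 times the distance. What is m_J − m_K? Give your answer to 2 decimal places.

-3.20

L_J/L_K = (12.0)²(1.30)⁴ = 411.3.
F_J/F_K = (L_J/L_K)/(d_J/d_K)² = 411.3/21.53 = 19.10.
m_J − m_K = −2.5 log₁₀(19.10) = -3.20.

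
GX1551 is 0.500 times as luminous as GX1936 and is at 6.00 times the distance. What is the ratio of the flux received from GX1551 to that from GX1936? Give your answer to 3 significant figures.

0.0139

F = L/(4πd²), so F_GX1551/F_GX1936 = (L_GX1551/L_GX1936) / (d_GX1551/d_GX1936)²
= 0.500 / (6.00)² = 0.500 / 36.00 = 0.01389.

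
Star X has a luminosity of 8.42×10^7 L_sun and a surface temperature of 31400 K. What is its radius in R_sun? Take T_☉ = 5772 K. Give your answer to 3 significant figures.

R/R_☉ = √(L/L_☉) / (T/T_☉)² = √(8.42×10^7) / (5.440)²
       = 9176 / 29.59 = 310.1.

310 R_sun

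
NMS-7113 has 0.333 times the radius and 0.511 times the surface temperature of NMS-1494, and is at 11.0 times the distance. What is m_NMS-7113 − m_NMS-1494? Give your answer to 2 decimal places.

10.51

L_NMS-7113/L_NMS-1494 = (0.333)²(0.511)⁴ = 0.007561.
F_NMS-7113/F_NMS-1494 = (L_NMS-7113/L_NMS-1494)/(d_NMS-7113/d_NMS-1494)² = 0.007561/121.0 = 6.249×10^-5.
m_NMS-7113 − m_NMS-1494 = −2.5 log₁₀(6.249×10^-5) = 10.51.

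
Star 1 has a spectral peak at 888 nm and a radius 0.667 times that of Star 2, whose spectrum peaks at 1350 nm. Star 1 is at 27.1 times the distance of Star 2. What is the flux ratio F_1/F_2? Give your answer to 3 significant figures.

Wien's law: T_1/T_2 = λ_2/λ_1 = 1350/888 = 1.520.
L_1/L_2 = (R_1/R_2)²(T_1/T_2)⁴ = (0.667)²(1.520)⁴ = 2.376.
F_1/F_2 = (L_1/L_2)/(d_1/d_2)² = 2.376/(27.1)² = 0.003236.

0.00324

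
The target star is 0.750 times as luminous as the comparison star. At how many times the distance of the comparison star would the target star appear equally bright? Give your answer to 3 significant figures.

Equal flux requires L_t/d_t² = L_c/d_c², so d_t/d_c = √(L_t/L_c)
= √(0.750) = 0.8660.

0.866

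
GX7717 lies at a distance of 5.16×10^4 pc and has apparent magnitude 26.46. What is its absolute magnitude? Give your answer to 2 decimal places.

7.90

M = m − 5 log₁₀(d/10 pc) = 26.46 − 5 log₁₀(5.16×10^4/10)
  = 26.46 − 5 × 3.713 = 26.46 − 18.56 = 7.90.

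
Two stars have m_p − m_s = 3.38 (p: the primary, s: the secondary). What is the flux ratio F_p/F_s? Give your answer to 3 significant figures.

0.0445

F_p/F_s = 10^(−(m_p − m_s)/2.5) = 10^(-3.38/2.5) = 10^-1.352 = 0.04446.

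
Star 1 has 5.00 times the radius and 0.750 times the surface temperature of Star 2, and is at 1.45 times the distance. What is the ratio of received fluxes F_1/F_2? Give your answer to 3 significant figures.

L_1/L_2 = (R_1/R_2)²(T_1/T_2)⁴ = (5.00)² × (0.750)⁴ = 7.910.
F_1/F_2 = (L_1/L_2)/(d_1/d_2)² = 7.910 / (1.45)² = 3.762.

3.76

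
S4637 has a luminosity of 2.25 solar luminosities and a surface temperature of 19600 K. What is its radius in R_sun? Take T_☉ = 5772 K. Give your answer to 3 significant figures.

R/R_☉ = √(L/L_☉) / (T/T_☉)² = √(2.25) / (3.396)²
       = 1.500 / 11.53 = 0.1301.

0.130 R_sun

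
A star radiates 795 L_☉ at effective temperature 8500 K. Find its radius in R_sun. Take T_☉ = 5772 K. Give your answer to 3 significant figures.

R/R_☉ = √(L/L_☉) / (T/T_☉)² = √(795) / (1.473)²
       = 28.20 / 2.169 = 13.00.

13.0 R_sun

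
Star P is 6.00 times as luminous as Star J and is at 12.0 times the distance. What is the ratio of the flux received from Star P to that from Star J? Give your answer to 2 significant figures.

0.042

F = L/(4πd²), so F_P/F_J = (L_P/L_J) / (d_P/d_J)²
= 6.00 / (12.0)² = 6.00 / 144.0 = 0.04167.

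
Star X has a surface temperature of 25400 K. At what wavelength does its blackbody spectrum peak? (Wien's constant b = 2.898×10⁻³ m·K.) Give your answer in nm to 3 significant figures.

λ_max = b/T = 2.898×10⁻³ / 25400 = 1.14×10^-7 m = 114.1 nm.

114 nm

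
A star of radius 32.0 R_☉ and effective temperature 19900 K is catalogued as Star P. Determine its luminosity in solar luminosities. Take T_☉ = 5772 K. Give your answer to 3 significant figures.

L/L_☉ = (R/R_☉)² (T/T_☉)⁴ = (32.0)² × (19900/5772)⁴
       = 1024 × (3.448)⁴ = 1024 × 141.3 = 1.447×10^5.

1.45×10^5 solar luminosities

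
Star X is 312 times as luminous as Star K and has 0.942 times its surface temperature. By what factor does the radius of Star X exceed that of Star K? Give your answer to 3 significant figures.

L ∝ R²T⁴ gives R ∝ √L / T², so
R_X/R_K = √(312) / (0.942)² = 17.66 / 0.8874 = 19.91.

19.9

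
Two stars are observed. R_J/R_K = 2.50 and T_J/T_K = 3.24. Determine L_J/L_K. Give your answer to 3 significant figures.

From the Stefan–Boltzmann law, L ∝ R²T⁴, so
L_J/L_K = (R_J/R_K)² (T_J/T_K)⁴ = (2.50)² × (3.24)⁴ = 6.250 × 110.2 = 688.7.

689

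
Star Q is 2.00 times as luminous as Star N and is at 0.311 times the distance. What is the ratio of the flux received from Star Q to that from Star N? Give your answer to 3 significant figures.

20.7

F = L/(4πd²), so F_Q/F_N = (L_Q/L_N) / (d_Q/d_N)²
= 2.00 / (0.311)² = 2.00 / 0.09672 = 20.68.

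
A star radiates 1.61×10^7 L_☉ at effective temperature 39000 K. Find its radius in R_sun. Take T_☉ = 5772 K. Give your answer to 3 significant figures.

R/R_☉ = √(L/L_☉) / (T/T_☉)² = √(1.61×10^7) / (6.757)²
       = 4012 / 45.65 = 87.89.

87.9 R_sun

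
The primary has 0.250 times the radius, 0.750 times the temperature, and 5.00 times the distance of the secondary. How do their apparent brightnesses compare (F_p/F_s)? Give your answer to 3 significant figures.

7.91×10^-4

L_p/L_s = (R_p/R_s)²(T_p/T_s)⁴ = (0.250)² × (0.750)⁴ = 0.01978.
F_p/F_s = (L_p/L_s)/(d_p/d_s)² = 0.01978 / (5.00)² = 7.910×10^-4.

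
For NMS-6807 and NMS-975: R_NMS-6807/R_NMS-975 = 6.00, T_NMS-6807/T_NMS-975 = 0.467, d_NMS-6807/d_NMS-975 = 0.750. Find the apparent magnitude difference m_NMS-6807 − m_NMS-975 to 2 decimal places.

-1.21

L_NMS-6807/L_NMS-975 = (6.00)²(0.467)⁴ = 1.712.
F_NMS-6807/F_NMS-975 = (L_NMS-6807/L_NMS-975)/(d_NMS-6807/d_NMS-975)² = 1.712/0.5625 = 3.044.
m_NMS-6807 − m_NMS-975 = −2.5 log₁₀(3.044) = -1.21.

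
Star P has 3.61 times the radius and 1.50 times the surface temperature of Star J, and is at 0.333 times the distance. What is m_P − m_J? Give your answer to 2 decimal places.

-6.94

L_P/L_J = (3.61)²(1.50)⁴ = 65.98.
F_P/F_J = (L_P/L_J)/(d_P/d_J)² = 65.98/0.1109 = 595.0.
m_P − m_J = −2.5 log₁₀(595.0) = -6.94.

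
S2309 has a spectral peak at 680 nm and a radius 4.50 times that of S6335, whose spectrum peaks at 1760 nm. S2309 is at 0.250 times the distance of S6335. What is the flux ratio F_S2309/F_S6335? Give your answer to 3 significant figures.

Wien's law: T_S2309/T_S6335 = λ_S6335/λ_S2309 = 1760/680 = 2.588.
L_S2309/L_S6335 = (R_S2309/R_S6335)²(T_S2309/T_S6335)⁴ = (4.50)²(2.588)⁴ = 908.7.
F_S2309/F_S6335 = (L_S2309/L_S6335)/(d_S2309/d_S6335)² = 908.7/(0.250)² = 1.454×10^4.

1.45×10^4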